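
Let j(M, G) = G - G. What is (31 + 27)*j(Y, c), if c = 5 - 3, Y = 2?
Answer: 0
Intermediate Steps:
c = 2
j(M, G) = 0
(31 + 27)*j(Y, c) = (31 + 27)*0 = 58*0 = 0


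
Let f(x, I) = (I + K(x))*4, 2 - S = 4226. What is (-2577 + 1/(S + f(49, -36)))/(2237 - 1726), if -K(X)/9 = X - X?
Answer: -11256337/2232048 ≈ -5.0431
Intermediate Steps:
S = -4224 (S = 2 - 1*4226 = 2 - 4226 = -4224)
K(X) = 0 (K(X) = -9*(X - X) = -9*0 = 0)
f(x, I) = 4*I (f(x, I) = (I + 0)*4 = I*4 = 4*I)
(-2577 + 1/(S + f(49, -36)))/(2237 - 1726) = (-2577 + 1/(-4224 + 4*(-36)))/(2237 - 1726) = (-2577 + 1/(-4224 - 144))/511 = (-2577 + 1/(-4368))*(1/511) = (-2577 - 1/4368)*(1/511) = -11256337/4368*1/511 = -11256337/2232048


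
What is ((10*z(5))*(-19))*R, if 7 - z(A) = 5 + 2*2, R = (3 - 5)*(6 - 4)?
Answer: -1520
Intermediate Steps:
R = -4 (R = -2*2 = -4)
z(A) = -2 (z(A) = 7 - (5 + 2*2) = 7 - (5 + 4) = 7 - 1*9 = 7 - 9 = -2)
((10*z(5))*(-19))*R = ((10*(-2))*(-19))*(-4) = -20*(-19)*(-4) = 380*(-4) = -1520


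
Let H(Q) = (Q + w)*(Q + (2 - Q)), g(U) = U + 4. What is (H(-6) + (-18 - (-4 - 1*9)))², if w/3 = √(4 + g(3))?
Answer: 685 - 204*√11 ≈ 8.4085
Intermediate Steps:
g(U) = 4 + U
w = 3*√11 (w = 3*√(4 + (4 + 3)) = 3*√(4 + 7) = 3*√11 ≈ 9.9499)
H(Q) = 2*Q + 6*√11 (H(Q) = (Q + 3*√11)*(Q + (2 - Q)) = (Q + 3*√11)*2 = 2*Q + 6*√11)
(H(-6) + (-18 - (-4 - 1*9)))² = ((2*(-6) + 6*√11) + (-18 - (-4 - 1*9)))² = ((-12 + 6*√11) + (-18 - (-4 - 9)))² = ((-12 + 6*√11) + (-18 - 1*(-13)))² = ((-12 + 6*√11) + (-18 + 13))² = ((-12 + 6*√11) - 5)² = (-17 + 6*√11)²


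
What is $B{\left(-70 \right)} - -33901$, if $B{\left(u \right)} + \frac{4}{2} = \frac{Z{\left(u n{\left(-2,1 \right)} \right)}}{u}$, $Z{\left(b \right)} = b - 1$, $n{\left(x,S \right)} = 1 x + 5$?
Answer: $\frac{2373141}{70} \approx 33902.0$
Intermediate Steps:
$n{\left(x,S \right)} = 5 + x$ ($n{\left(x,S \right)} = x + 5 = 5 + x$)
$Z{\left(b \right)} = -1 + b$ ($Z{\left(b \right)} = b - 1 = -1 + b$)
$B{\left(u \right)} = -2 + \frac{-1 + 3 u}{u}$ ($B{\left(u \right)} = -2 + \frac{-1 + u \left(5 - 2\right)}{u} = -2 + \frac{-1 + u 3}{u} = -2 + \frac{-1 + 3 u}{u}$)
$B{\left(-70 \right)} - -33901 = \frac{-1 - 70}{-70} - -33901 = \left(- \frac{1}{70}\right) \left(-71\right) + 33901 = \frac{71}{70} + 33901 = \frac{2373141}{70}$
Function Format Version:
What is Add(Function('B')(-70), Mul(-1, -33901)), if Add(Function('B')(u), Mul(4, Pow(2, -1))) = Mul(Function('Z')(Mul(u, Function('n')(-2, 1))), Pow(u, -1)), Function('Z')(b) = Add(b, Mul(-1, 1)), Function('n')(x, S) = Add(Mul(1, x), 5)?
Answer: Rational(2373141, 70) ≈ 33902.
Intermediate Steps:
Function('n')(x, S) = Add(5, x) (Function('n')(x, S) = Add(x, 5) = Add(5, x))
Function('Z')(b) = Add(-1, b) (Function('Z')(b) = Add(b, -1) = Add(-1, b))
Function('B')(u) = Add(-2, Mul(Pow(u, -1), Add(-1, Mul(3, u)))) (Function('B')(u) = Add(-2, Mul(Add(-1, Mul(u, Add(5, -2))), Pow(u, -1))) = Add(-2, Mul(Add(-1, Mul(u, 3)), Pow(u, -1))) = Add(-2, Mul(Add(-1, Mul(3, u)), Pow(u, -1))) = Add(-2, Mul(Pow(u, -1), Add(-1, Mul(3, u)))))
Add(Function('B')(-70), Mul(-1, -33901)) = Add(Mul(Pow(-70, -1), Add(-1, -70)), Mul(-1, -33901)) = Add(Mul(Rational(-1, 70), -71), 33901) = Add(Rational(71, 70), 33901) = Rational(2373141, 70)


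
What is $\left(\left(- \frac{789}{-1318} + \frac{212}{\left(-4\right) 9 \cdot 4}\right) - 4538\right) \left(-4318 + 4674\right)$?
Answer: $- \frac{9583541093}{5931} \approx -1.6158 \cdot 10^{6}$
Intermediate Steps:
$\left(\left(- \frac{789}{-1318} + \frac{212}{\left(-4\right) 9 \cdot 4}\right) - 4538\right) \left(-4318 + 4674\right) = \left(\left(\left(-789\right) \left(- \frac{1}{1318}\right) + \frac{212}{\left(-36\right) 4}\right) - 4538\right) 356 = \left(\left(\frac{789}{1318} + \frac{212}{-144}\right) - 4538\right) 356 = \left(\left(\frac{789}{1318} + 212 \left(- \frac{1}{144}\right)\right) - 4538\right) 356 = \left(\left(\frac{789}{1318} - \frac{53}{36}\right) - 4538\right) 356 = \left(- \frac{20725}{23724} - 4538\right) 356 = \left(- \frac{107680237}{23724}\right) 356 = - \frac{9583541093}{5931}$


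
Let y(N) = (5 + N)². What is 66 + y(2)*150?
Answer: 7416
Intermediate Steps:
66 + y(2)*150 = 66 + (5 + 2)²*150 = 66 + 7²*150 = 66 + 49*150 = 66 + 7350 = 7416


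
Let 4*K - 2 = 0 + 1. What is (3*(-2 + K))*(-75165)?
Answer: 1127475/4 ≈ 2.8187e+5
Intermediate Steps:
K = ¾ (K = ½ + (0 + 1)/4 = ½ + (¼)*1 = ½ + ¼ = ¾ ≈ 0.75000)
(3*(-2 + K))*(-75165) = (3*(-2 + ¾))*(-75165) = (3*(-5/4))*(-75165) = -15/4*(-75165) = 1127475/4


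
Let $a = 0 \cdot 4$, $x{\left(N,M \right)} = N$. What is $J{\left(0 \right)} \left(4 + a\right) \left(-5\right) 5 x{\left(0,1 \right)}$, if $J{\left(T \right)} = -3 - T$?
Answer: $0$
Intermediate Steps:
$a = 0$
$J{\left(0 \right)} \left(4 + a\right) \left(-5\right) 5 x{\left(0,1 \right)} = \left(-3 - 0\right) \left(4 + 0\right) \left(-5\right) 5 \cdot 0 = \left(-3 + 0\right) 4 \left(-5\right) 0 = \left(-3\right) \left(-20\right) 0 = 60 \cdot 0 = 0$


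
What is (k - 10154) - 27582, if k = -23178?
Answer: -60914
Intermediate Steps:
(k - 10154) - 27582 = (-23178 - 10154) - 27582 = -33332 - 27582 = -60914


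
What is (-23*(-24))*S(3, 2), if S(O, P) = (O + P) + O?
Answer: 4416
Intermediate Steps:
S(O, P) = P + 2*O
(-23*(-24))*S(3, 2) = (-23*(-24))*(2 + 2*3) = 552*(2 + 6) = 552*8 = 4416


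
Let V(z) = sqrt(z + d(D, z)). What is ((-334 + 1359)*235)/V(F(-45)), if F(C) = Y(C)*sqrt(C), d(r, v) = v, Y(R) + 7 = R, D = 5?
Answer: 48175*5**(3/4)*sqrt(78)/(156*sqrt(-I)) ≈ 6448.5 + 6448.5*I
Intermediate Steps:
Y(R) = -7 + R
F(C) = sqrt(C)*(-7 + C) (F(C) = (-7 + C)*sqrt(C) = sqrt(C)*(-7 + C))
V(z) = sqrt(2)*sqrt(z) (V(z) = sqrt(z + z) = sqrt(2*z) = sqrt(2)*sqrt(z))
((-334 + 1359)*235)/V(F(-45)) = ((-334 + 1359)*235)/((sqrt(2)*sqrt(sqrt(-45)*(-7 - 45)))) = (1025*235)/((sqrt(2)*sqrt((3*I*sqrt(5))*(-52)))) = 240875/((sqrt(2)*sqrt(-156*I*sqrt(5)))) = 240875/((sqrt(2)*(2*5**(1/4)*sqrt(39)*sqrt(-I)))) = 240875/((2*5**(1/4)*sqrt(78)*sqrt(-I))) = 240875*(5**(3/4)*sqrt(78)/(780*sqrt(-I))) = 48175*5**(3/4)*sqrt(78)/(156*sqrt(-I))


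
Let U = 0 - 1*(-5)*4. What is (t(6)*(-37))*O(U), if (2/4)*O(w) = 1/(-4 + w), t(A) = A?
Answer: -111/4 ≈ -27.750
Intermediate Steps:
U = 20 (U = 0 + 5*4 = 0 + 20 = 20)
O(w) = 2/(-4 + w)
(t(6)*(-37))*O(U) = (6*(-37))*(2/(-4 + 20)) = -444/16 = -222*⅛ = -111/4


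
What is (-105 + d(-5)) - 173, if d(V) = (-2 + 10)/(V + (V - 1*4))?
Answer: -1950/7 ≈ -278.57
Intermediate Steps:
d(V) = 8/(-4 + 2*V) (d(V) = 8/(V + (V - 4)) = 8/(V + (-4 + V)) = 8/(-4 + 2*V))
(-105 + d(-5)) - 173 = (-105 + 4/(-2 - 5)) - 173 = (-105 + 4/(-7)) - 173 = (-105 + 4*(-1/7)) - 173 = (-105 - 4/7) - 173 = -739/7 - 173 = -1950/7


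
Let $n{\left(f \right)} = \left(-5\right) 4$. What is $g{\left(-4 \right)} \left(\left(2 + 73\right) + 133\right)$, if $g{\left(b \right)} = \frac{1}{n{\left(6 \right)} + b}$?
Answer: $- \frac{26}{3} \approx -8.6667$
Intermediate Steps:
$n{\left(f \right)} = -20$
$g{\left(b \right)} = \frac{1}{-20 + b}$
$g{\left(-4 \right)} \left(\left(2 + 73\right) + 133\right) = \frac{\left(2 + 73\right) + 133}{-20 - 4} = \frac{75 + 133}{-24} = \left(- \frac{1}{24}\right) 208 = - \frac{26}{3}$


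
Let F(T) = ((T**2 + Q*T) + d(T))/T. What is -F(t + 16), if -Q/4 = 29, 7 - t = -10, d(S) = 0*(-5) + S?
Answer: 82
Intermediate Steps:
d(S) = S (d(S) = 0 + S = S)
t = 17 (t = 7 - 1*(-10) = 7 + 10 = 17)
Q = -116 (Q = -4*29 = -116)
F(T) = (T**2 - 115*T)/T (F(T) = ((T**2 - 116*T) + T)/T = (T**2 - 115*T)/T)
-F(t + 16) = -(-115 + (17 + 16)) = -(-115 + 33) = -1*(-82) = 82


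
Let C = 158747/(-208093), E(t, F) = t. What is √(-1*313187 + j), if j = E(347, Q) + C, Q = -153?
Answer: I*√13546848653812631/208093 ≈ 559.32*I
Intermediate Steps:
C = -158747/208093 (C = 158747*(-1/208093) = -158747/208093 ≈ -0.76287)
j = 72049524/208093 (j = 347 - 158747/208093 = 72049524/208093 ≈ 346.24)
√(-1*313187 + j) = √(-1*313187 + 72049524/208093) = √(-313187 + 72049524/208093) = √(-65099972867/208093) = I*√13546848653812631/208093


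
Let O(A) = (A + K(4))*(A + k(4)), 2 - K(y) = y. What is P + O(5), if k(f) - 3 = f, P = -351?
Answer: -315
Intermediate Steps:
K(y) = 2 - y
k(f) = 3 + f
O(A) = (-2 + A)*(7 + A) (O(A) = (A + (2 - 1*4))*(A + (3 + 4)) = (A + (2 - 4))*(A + 7) = (A - 2)*(7 + A) = (-2 + A)*(7 + A))
P + O(5) = -351 + (-14 + 5**2 + 5*5) = -351 + (-14 + 25 + 25) = -351 + 36 = -315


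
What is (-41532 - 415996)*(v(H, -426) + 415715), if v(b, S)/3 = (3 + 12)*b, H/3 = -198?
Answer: -177971529080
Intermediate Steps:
H = -594 (H = 3*(-198) = -594)
v(b, S) = 45*b (v(b, S) = 3*((3 + 12)*b) = 3*(15*b) = 45*b)
(-41532 - 415996)*(v(H, -426) + 415715) = (-41532 - 415996)*(45*(-594) + 415715) = -457528*(-26730 + 415715) = -457528*388985 = -177971529080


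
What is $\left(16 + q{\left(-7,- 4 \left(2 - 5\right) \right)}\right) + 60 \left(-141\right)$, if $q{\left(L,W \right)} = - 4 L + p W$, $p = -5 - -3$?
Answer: $-8440$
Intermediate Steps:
$p = -2$ ($p = -5 + 3 = -2$)
$q{\left(L,W \right)} = - 4 L - 2 W$
$\left(16 + q{\left(-7,- 4 \left(2 - 5\right) \right)}\right) + 60 \left(-141\right) = \left(16 - \left(-28 + 2 \left(- 4 \left(2 - 5\right)\right)\right)\right) + 60 \left(-141\right) = \left(16 + \left(28 - 2 \left(\left(-4\right) \left(-3\right)\right)\right)\right) - 8460 = \left(16 + \left(28 - 24\right)\right) - 8460 = \left(16 + 4\right) - 8460 = 20 - 8460 = -8440$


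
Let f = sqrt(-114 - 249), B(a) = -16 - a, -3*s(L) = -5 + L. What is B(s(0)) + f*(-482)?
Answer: -53/3 - 5302*I*sqrt(3) ≈ -17.667 - 9183.3*I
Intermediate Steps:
s(L) = 5/3 - L/3 (s(L) = -(-5 + L)/3 = 5/3 - L/3)
f = 11*I*sqrt(3) (f = sqrt(-363) = 11*I*sqrt(3) ≈ 19.053*I)
B(s(0)) + f*(-482) = (-16 - (5/3 - 1/3*0)) + (11*I*sqrt(3))*(-482) = (-16 - (5/3 + 0)) - 5302*I*sqrt(3) = (-16 - 1*5/3) - 5302*I*sqrt(3) = (-16 - 5/3) - 5302*I*sqrt(3) = -53/3 - 5302*I*sqrt(3)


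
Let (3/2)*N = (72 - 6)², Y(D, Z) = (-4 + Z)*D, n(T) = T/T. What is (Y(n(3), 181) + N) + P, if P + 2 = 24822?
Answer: 27901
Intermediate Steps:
n(T) = 1
Y(D, Z) = D*(-4 + Z)
P = 24820 (P = -2 + 24822 = 24820)
N = 2904 (N = 2*(72 - 6)²/3 = (⅔)*66² = (⅔)*4356 = 2904)
(Y(n(3), 181) + N) + P = (1*(-4 + 181) + 2904) + 24820 = (1*177 + 2904) + 24820 = (177 + 2904) + 24820 = 3081 + 24820 = 27901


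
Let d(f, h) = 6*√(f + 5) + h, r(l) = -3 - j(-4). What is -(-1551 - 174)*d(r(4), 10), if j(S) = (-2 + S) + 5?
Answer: 17250 + 10350*√3 ≈ 35177.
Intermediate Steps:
j(S) = 3 + S
r(l) = -2 (r(l) = -3 - (3 - 4) = -3 - 1*(-1) = -3 + 1 = -2)
d(f, h) = h + 6*√(5 + f) (d(f, h) = 6*√(5 + f) + h = h + 6*√(5 + f))
-(-1551 - 174)*d(r(4), 10) = -(-1551 - 174)*(10 + 6*√(5 - 2)) = -(-1725)*(10 + 6*√3) = -(-17250 - 10350*√3) = 17250 + 10350*√3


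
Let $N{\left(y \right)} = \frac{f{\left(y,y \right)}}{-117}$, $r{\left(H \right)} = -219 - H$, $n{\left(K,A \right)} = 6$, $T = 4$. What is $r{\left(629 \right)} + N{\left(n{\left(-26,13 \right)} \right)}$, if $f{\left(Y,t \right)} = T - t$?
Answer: $- \frac{99214}{117} \approx -847.98$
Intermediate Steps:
$f{\left(Y,t \right)} = 4 - t$
$N{\left(y \right)} = - \frac{4}{117} + \frac{y}{117}$ ($N{\left(y \right)} = \frac{4 - y}{-117} = \left(4 - y\right) \left(- \frac{1}{117}\right) = - \frac{4}{117} + \frac{y}{117}$)
$r{\left(629 \right)} + N{\left(n{\left(-26,13 \right)} \right)} = \left(-219 - 629\right) + \left(- \frac{4}{117} + \frac{1}{117} \cdot 6\right) = \left(-219 - 629\right) + \left(- \frac{4}{117} + \frac{2}{39}\right) = -848 + \frac{2}{117} = - \frac{99214}{117}$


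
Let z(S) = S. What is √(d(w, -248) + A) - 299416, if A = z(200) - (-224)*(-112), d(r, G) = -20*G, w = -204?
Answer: -299416 + 2*I*√4982 ≈ -2.9942e+5 + 141.17*I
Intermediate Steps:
A = -24888 (A = 200 - (-224)*(-112) = 200 - 1*25088 = 200 - 25088 = -24888)
√(d(w, -248) + A) - 299416 = √(-20*(-248) - 24888) - 299416 = √(4960 - 24888) - 299416 = √(-19928) - 299416 = 2*I*√4982 - 299416 = -299416 + 2*I*√4982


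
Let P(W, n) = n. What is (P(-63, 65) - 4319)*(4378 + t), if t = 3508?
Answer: -33547044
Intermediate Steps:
(P(-63, 65) - 4319)*(4378 + t) = (65 - 4319)*(4378 + 3508) = -4254*7886 = -33547044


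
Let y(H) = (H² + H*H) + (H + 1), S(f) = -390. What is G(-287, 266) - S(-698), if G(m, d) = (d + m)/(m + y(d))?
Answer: 18393953/47164 ≈ 390.00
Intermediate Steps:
y(H) = 1 + H + 2*H² (y(H) = (H² + H²) + (1 + H) = 2*H² + (1 + H) = 1 + H + 2*H²)
G(m, d) = (d + m)/(1 + d + m + 2*d²) (G(m, d) = (d + m)/(m + (1 + d + 2*d²)) = (d + m)/(1 + d + m + 2*d²))
G(-287, 266) - S(-698) = (266 - 287)/(1 + 266 - 287 + 2*266²) - 1*(-390) = -21/(1 + 266 - 287 + 2*70756) + 390 = -21/(1 + 266 - 287 + 141512) + 390 = -21/141492 + 390 = (1/141492)*(-21) + 390 = -7/47164 + 390 = 18393953/47164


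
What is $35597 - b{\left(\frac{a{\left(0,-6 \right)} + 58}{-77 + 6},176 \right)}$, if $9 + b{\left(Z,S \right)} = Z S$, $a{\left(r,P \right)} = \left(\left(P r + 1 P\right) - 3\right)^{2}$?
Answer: $\frac{2552490}{71} \approx 35951.0$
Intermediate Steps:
$a{\left(r,P \right)} = \left(-3 + P + P r\right)^{2}$ ($a{\left(r,P \right)} = \left(\left(P r + P\right) - 3\right)^{2} = \left(\left(P + P r\right) - 3\right)^{2} = \left(-3 + P + P r\right)^{2}$)
$b{\left(Z,S \right)} = -9 + S Z$ ($b{\left(Z,S \right)} = -9 + Z S = -9 + S Z$)
$35597 - b{\left(\frac{a{\left(0,-6 \right)} + 58}{-77 + 6},176 \right)} = 35597 - \left(-9 + 176 \frac{\left(-3 - 6 - 0\right)^{2} + 58}{-77 + 6}\right) = 35597 - \left(-9 + 176 \frac{\left(-3 - 6 + 0\right)^{2} + 58}{-71}\right) = 35597 - \left(-9 + 176 \left(\left(-9\right)^{2} + 58\right) \left(- \frac{1}{71}\right)\right) = 35597 - \left(-9 + 176 \left(81 + 58\right) \left(- \frac{1}{71}\right)\right) = 35597 - \left(-9 + 176 \cdot 139 \left(- \frac{1}{71}\right)\right) = 35597 - \left(-9 + 176 \left(- \frac{139}{71}\right)\right) = 35597 - \left(-9 - \frac{24464}{71}\right) = 35597 - - \frac{25103}{71} = 35597 + \frac{25103}{71} = \frac{2552490}{71}$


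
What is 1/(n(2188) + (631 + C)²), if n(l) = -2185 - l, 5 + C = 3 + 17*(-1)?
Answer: 1/370171 ≈ 2.7015e-6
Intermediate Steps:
C = -19 (C = -5 + (3 + 17*(-1)) = -5 + (3 - 17) = -5 - 14 = -19)
1/(n(2188) + (631 + C)²) = 1/((-2185 - 1*2188) + (631 - 19)²) = 1/((-2185 - 2188) + 612²) = 1/(-4373 + 374544) = 1/370171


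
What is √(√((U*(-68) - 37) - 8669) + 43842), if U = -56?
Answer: √(43842 + I*√4898) ≈ 209.38 + 0.167*I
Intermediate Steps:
√(√((U*(-68) - 37) - 8669) + 43842) = √(√((-56*(-68) - 37) - 8669) + 43842) = √(√((3808 - 37) - 8669) + 43842) = √(√(3771 - 8669) + 43842) = √(√(-4898) + 43842) = √(I*√4898 + 43842) = √(43842 + I*√4898)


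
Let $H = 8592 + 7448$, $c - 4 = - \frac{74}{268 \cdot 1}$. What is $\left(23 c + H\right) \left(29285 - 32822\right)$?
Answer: $- \frac{7642880469}{134} \approx -5.7036 \cdot 10^{7}$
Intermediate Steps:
$c = \frac{499}{134}$ ($c = 4 - \frac{74}{268 \cdot 1} = 4 - \frac{74}{268} = 4 - \frac{37}{134} = \frac{499}{134} \approx 3.7239$)
$H = 16040$
$\left(23 c + H\right) \left(29285 - 32822\right) = \left(23 \cdot \frac{499}{134} + 16040\right) \left(29285 - 32822\right) = \left(\frac{11477}{134} + 16040\right) \left(-3537\right) = \frac{2160837}{134} \left(-3537\right) = - \frac{7642880469}{134}$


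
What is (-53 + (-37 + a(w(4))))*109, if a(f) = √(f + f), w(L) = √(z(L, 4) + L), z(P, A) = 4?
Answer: -9810 + 218*2^(¼) ≈ -9550.8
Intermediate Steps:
w(L) = √(4 + L)
a(f) = √2*√f (a(f) = √(2*f) = √2*√f)
(-53 + (-37 + a(w(4))))*109 = (-53 + (-37 + √2*√(√(4 + 4))))*109 = (-53 + (-37 + √2*√(√8)))*109 = (-53 + (-37 + √2*√(2*√2)))*109 = (-53 + (-37 + √2*2^(¾)))*109 = (-53 + (-37 + 2*2^(¼)))*109 = (-90 + 2*2^(¼))*109 = -9810 + 218*2^(¼)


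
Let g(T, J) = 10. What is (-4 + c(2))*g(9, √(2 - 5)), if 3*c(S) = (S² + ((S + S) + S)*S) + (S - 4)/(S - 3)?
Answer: 20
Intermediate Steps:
c(S) = 4*S²/3 + (-4 + S)/(3*(-3 + S)) (c(S) = ((S² + ((S + S) + S)*S) + (S - 4)/(S - 3))/3 = ((S² + (2*S + S)*S) + (-4 + S)/(-3 + S))/3 = ((S² + (3*S)*S) + (-4 + S)/(-3 + S))/3 = ((S² + 3*S²) + (-4 + S)/(-3 + S))/3 = (4*S² + (-4 + S)/(-3 + S))/3 = 4*S²/3 + (-4 + S)/(3*(-3 + S)))
(-4 + c(2))*g(9, √(2 - 5)) = (-4 + (-4 + 2 - 12*2² + 4*2³)/(3*(-3 + 2)))*10 = (-4 + (⅓)*(-4 + 2 - 12*4 + 4*8)/(-1))*10 = (-4 + (⅓)*(-1)*(-4 + 2 - 48 + 32))*10 = (-4 + (⅓)*(-1)*(-18))*10 = (-4 + 6)*10 = 2*10 = 20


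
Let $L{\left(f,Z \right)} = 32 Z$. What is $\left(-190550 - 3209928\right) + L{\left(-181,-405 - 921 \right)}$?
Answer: $-3442910$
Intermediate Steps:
$\left(-190550 - 3209928\right) + L{\left(-181,-405 - 921 \right)} = \left(-190550 - 3209928\right) + 32 \left(-405 - 921\right) = -3400478 + 32 \left(-405 - 921\right) = -3400478 + 32 \left(-1326\right) = -3400478 - 42432 = -3442910$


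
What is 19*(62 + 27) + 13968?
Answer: 15659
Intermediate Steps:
19*(62 + 27) + 13968 = 19*89 + 13968 = 1691 + 13968 = 15659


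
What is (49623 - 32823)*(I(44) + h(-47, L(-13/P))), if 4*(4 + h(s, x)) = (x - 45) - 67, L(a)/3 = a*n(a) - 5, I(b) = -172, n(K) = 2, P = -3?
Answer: -3381000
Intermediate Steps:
L(a) = -15 + 6*a (L(a) = 3*(a*2 - 5) = 3*(2*a - 5) = 3*(-5 + 2*a) = -15 + 6*a)
h(s, x) = -32 + x/4 (h(s, x) = -4 + ((x - 45) - 67)/4 = -4 + ((-45 + x) - 67)/4 = -4 + (-112 + x)/4 = -4 + (-28 + x/4) = -32 + x/4)
(49623 - 32823)*(I(44) + h(-47, L(-13/P))) = (49623 - 32823)*(-172 + (-32 + (-15 + 6*(-13/(-3)))/4)) = 16800*(-172 + (-32 + (-15 + 6*(-13*(-⅓)))/4)) = 16800*(-172 + (-32 + (-15 + 6*(13/3))/4)) = 16800*(-172 + (-32 + (-15 + 26)/4)) = 16800*(-172 + (-32 + (¼)*11)) = 16800*(-172 + (-32 + 11/4)) = 16800*(-172 - 117/4) = 16800*(-805/4) = -3381000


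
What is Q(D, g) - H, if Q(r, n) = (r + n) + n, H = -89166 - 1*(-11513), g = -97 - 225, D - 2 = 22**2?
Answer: 77495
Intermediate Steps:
D = 486 (D = 2 + 22**2 = 2 + 484 = 486)
g = -322
H = -77653 (H = -89166 + 11513 = -77653)
Q(r, n) = r + 2*n (Q(r, n) = (n + r) + n = r + 2*n)
Q(D, g) - H = (486 + 2*(-322)) - 1*(-77653) = (486 - 644) + 77653 = -158 + 77653 = 77495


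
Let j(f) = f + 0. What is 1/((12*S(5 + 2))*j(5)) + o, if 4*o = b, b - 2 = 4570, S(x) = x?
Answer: 480061/420 ≈ 1143.0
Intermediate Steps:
j(f) = f
b = 4572 (b = 2 + 4570 = 4572)
o = 1143 (o = (¼)*4572 = 1143)
1/((12*S(5 + 2))*j(5)) + o = 1/((12*(5 + 2))*5) + 1143 = 1/((12*7)*5) + 1143 = 1/(84*5) + 1143 = 1/420 + 1143 = 480061/420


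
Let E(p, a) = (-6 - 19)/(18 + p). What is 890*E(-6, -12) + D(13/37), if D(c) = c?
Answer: -411547/222 ≈ -1853.8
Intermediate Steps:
E(p, a) = -25/(18 + p)
890*E(-6, -12) + D(13/37) = 890*(-25/(18 - 6)) + 13/37 = 890*(-25/12) + 13*(1/37) = 890*(-25*1/12) + 13/37 = 890*(-25/12) + 13/37 = -11125/6 + 13/37 = -411547/222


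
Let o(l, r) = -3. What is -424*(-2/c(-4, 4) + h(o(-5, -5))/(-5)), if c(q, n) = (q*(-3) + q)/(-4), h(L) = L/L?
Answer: -1696/5 ≈ -339.20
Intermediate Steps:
h(L) = 1
c(q, n) = q/2 (c(q, n) = (-3*q + q)*(-1/4) = -2*q*(-1/4) = q/2)
-424*(-2/c(-4, 4) + h(o(-5, -5))/(-5)) = -424*(-2/((1/2)*(-4)) + 1/(-5)) = -424*(-2/(-2) + 1*(-1/5)) = -424*(-2*(-1/2) - 1/5) = -424*(1 - 1/5) = -424*4/5 = -1696/5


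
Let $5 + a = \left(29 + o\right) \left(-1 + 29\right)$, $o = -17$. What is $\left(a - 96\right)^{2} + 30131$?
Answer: $85356$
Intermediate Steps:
$a = 331$ ($a = -5 + \left(29 - 17\right) \left(-1 + 29\right) = -5 + 12 \cdot 28 = -5 + 336 = 331$)
$\left(a - 96\right)^{2} + 30131 = \left(331 - 96\right)^{2} + 30131 = 235^{2} + 30131 = 55225 + 30131 = 85356$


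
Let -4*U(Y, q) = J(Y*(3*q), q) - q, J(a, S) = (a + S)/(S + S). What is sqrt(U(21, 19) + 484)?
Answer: sqrt(1923)/2 ≈ 21.926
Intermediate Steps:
J(a, S) = (S + a)/(2*S) (J(a, S) = (S + a)/((2*S)) = (S + a)*(1/(2*S)) = (S + a)/(2*S))
U(Y, q) = q/4 - (q + 3*Y*q)/(8*q) (U(Y, q) = -((q + Y*(3*q))/(2*q) - q)/4 = -((q + 3*Y*q)/(2*q) - q)/4 = -(-q + (q + 3*Y*q)/(2*q))/4 = q/4 - (q + 3*Y*q)/(8*q))
sqrt(U(21, 19) + 484) = sqrt((-1/8 - 3/8*21 + (1/4)*19) + 484) = sqrt((-1/8 - 63/8 + 19/4) + 484) = sqrt(-13/4 + 484) = sqrt(1923/4) = sqrt(1923)/2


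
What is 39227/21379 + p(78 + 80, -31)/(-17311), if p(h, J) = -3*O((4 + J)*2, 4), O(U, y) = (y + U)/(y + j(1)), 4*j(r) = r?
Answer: 11531168749/6291561773 ≈ 1.8328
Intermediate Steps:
j(r) = r/4
O(U, y) = (U + y)/(¼ + y) (O(U, y) = (y + U)/(y + (¼)*1) = (U + y)/(y + ¼) = (U + y)/(¼ + y))
p(h, J) = -144/17 - 24*J/17 (p(h, J) = -12*((4 + J)*2 + 4)/(1 + 4*4) = -12*((8 + 2*J) + 4)/(1 + 16) = -12*(12 + 2*J)/17 = -3*(48/17 + 8*J/17) = -144/17 - 24*J/17)
39227/21379 + p(78 + 80, -31)/(-17311) = 39227/21379 + (-144/17 - 24/17*(-31))/(-17311) = 39227*(1/21379) + (-144/17 + 744/17)*(-1/17311) = 39227/21379 + (600/17)*(-1/17311) = 39227/21379 - 600/294287 = 11531168749/6291561773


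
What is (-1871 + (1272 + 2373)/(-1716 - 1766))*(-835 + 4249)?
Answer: -11127023169/1741 ≈ -6.3912e+6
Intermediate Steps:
(-1871 + (1272 + 2373)/(-1716 - 1766))*(-835 + 4249) = (-1871 + 3645/(-3482))*3414 = (-1871 + 3645*(-1/3482))*3414 = (-1871 - 3645/3482)*3414 = -6518467/3482*3414 = -11127023169/1741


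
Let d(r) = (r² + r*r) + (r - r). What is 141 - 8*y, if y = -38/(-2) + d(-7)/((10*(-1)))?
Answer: 337/5 ≈ 67.400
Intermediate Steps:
d(r) = 2*r² (d(r) = (r² + r²) + 0 = 2*r² + 0 = 2*r²)
y = 46/5 (y = -38/(-2) + (2*(-7)²)/((10*(-1))) = -38*(-½) + (2*49)/(-10) = 19 + 98*(-⅒) = 19 - 49/5 = 46/5 ≈ 9.2000)
141 - 8*y = 141 - 8*46/5 = 141 - 368/5 = 337/5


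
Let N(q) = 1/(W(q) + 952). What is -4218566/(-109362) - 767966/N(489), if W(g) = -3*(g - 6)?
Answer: 1897327007795/4971 ≈ 3.8168e+8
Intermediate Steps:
W(g) = 18 - 3*g (W(g) = -3*(-6 + g) = 18 - 3*g)
N(q) = 1/(970 - 3*q) (N(q) = 1/((18 - 3*q) + 952) = 1/(970 - 3*q))
-4218566/(-109362) - 767966/N(489) = -4218566/(-109362) - 767966/((-1/(-970 + 3*489))) = -4218566*(-1/109362) - 767966/((-1/(-970 + 1467))) = 191753/4971 - 767966/((-1/497)) = 191753/4971 - 767966/((-1*1/497)) = 191753/4971 - 767966/(-1/497) = 191753/4971 - 767966*(-497) = 191753/4971 + 381679102 = 1897327007795/4971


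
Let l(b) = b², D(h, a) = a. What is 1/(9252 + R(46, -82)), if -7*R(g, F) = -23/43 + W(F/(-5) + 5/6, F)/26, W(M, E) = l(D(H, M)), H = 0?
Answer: 7043400/65154581573 ≈ 0.00010810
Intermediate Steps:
W(M, E) = M²
R(g, F) = 23/301 - (⅚ - F/5)²/182 (R(g, F) = -(-23/43 + (F/(-5) + 5/6)²/26)/7 = -(-23*1/43 + (F*(-⅕) + 5*(⅙))²*(1/26))/7 = -(-23/43 + (-F/5 + ⅚)²*(1/26))/7 = -(-23/43 + (⅚ - F/5)²*(1/26))/7 = -(-23/43 + (⅚ - F/5)²/26)/7 = 23/301 - (⅚ - F/5)²/182)
1/(9252 + R(46, -82)) = 1/(9252 + (23/301 - (-25 + 6*(-82))²/163800)) = 1/(9252 + (23/301 - (-25 - 492)²/163800)) = 1/(9252 + (23/301 - 1/163800*(-517)²)) = 1/(9252 + (23/301 - 1/163800*267289)) = 1/(9252 + (23/301 - 267289/163800)) = 1/(9252 - 10955227/7043400) = 1/(65154581573/7043400) = 7043400/65154581573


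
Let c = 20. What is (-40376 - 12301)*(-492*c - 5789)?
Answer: 823288833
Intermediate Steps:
(-40376 - 12301)*(-492*c - 5789) = (-40376 - 12301)*(-492*20 - 5789) = -52677*(-9840 - 5789) = -52677*(-15629) = 823288833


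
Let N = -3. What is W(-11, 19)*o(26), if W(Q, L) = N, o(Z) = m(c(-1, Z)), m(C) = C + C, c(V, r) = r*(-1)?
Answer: 156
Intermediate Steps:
c(V, r) = -r
m(C) = 2*C
o(Z) = -2*Z (o(Z) = 2*(-Z) = -2*Z)
W(Q, L) = -3
W(-11, 19)*o(26) = -(-6)*26 = -3*(-52) = 156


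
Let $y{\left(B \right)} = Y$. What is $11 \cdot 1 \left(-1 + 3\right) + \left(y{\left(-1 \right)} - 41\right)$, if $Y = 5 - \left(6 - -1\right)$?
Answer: $-21$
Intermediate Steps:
$Y = -2$ ($Y = 5 - \left(6 + 1\right) = 5 - 7 = -2$)
$y{\left(B \right)} = -2$
$11 \cdot 1 \left(-1 + 3\right) + \left(y{\left(-1 \right)} - 41\right) = 11 \cdot 1 \left(-1 + 3\right) - 43 = 11 \cdot 1 \cdot 2 - 43 = 11 \cdot 2 - 43 = 22 - 43 = -21$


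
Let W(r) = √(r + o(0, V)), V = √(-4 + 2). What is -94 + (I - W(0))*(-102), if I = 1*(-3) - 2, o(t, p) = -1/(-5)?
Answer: 416 + 102*√5/5 ≈ 461.62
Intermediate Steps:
V = I*√2 (V = √(-2) = I*√2 ≈ 1.4142*I)
o(t, p) = ⅕ (o(t, p) = -1*(-⅕) = ⅕)
W(r) = √(⅕ + r) (W(r) = √(r + ⅕) = √(⅕ + r))
I = -5 (I = -3 - 2 = -5)
-94 + (I - W(0))*(-102) = -94 + (-5 - √(5 + 25*0)/5)*(-102) = -94 + (-5 - √(5 + 0)/5)*(-102) = -94 + (-5 - √5/5)*(-102) = -94 + (510 + 102*√5/5) = 416 + 102*√5/5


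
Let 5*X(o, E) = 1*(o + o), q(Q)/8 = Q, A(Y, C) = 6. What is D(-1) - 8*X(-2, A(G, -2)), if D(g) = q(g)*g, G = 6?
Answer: 72/5 ≈ 14.400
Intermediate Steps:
q(Q) = 8*Q
D(g) = 8*g**2 (D(g) = (8*g)*g = 8*g**2)
X(o, E) = 2*o/5 (X(o, E) = (1*(o + o))/5 = (1*(2*o))/5 = (2*o)/5 = 2*o/5)
D(-1) - 8*X(-2, A(G, -2)) = 8*(-1)**2 - 16*(-2)/5 = 8*1 - 8*(-4/5) = 8 + 32/5 = 72/5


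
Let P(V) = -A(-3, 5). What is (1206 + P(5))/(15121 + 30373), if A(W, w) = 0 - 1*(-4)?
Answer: 601/22747 ≈ 0.026421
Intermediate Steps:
A(W, w) = 4 (A(W, w) = 0 + 4 = 4)
P(V) = -4 (P(V) = -1*4 = -4)
(1206 + P(5))/(15121 + 30373) = (1206 - 4)/(15121 + 30373) = 1202/45494 = 1202*(1/45494) = 601/22747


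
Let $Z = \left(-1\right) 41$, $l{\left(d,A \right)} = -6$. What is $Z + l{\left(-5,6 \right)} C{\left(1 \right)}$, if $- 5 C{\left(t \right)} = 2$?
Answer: $- \frac{193}{5} \approx -38.6$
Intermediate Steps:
$C{\left(t \right)} = - \frac{2}{5}$ ($C{\left(t \right)} = \left(- \frac{1}{5}\right) 2 = - \frac{2}{5}$)
$Z = -41$
$Z + l{\left(-5,6 \right)} C{\left(1 \right)} = -41 - - \frac{12}{5} = -41 + \frac{12}{5} = - \frac{193}{5}$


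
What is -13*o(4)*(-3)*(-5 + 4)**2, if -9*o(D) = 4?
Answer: -52/3 ≈ -17.333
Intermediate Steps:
o(D) = -4/9 (o(D) = -1/9*4 = -4/9)
-13*o(4)*(-3)*(-5 + 4)**2 = -13*(-4/9*(-3))*(-5 + 4)**2 = -52*(-1)**2/3 = -52/3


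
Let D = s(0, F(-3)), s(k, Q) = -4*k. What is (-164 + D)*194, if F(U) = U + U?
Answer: -31816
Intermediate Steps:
F(U) = 2*U
D = 0 (D = -4*0 = 0)
(-164 + D)*194 = (-164 + 0)*194 = -164*194 = -31816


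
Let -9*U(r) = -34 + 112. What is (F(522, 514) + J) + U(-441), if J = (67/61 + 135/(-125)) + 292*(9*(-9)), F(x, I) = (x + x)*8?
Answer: -70037066/4575 ≈ -15309.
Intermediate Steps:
F(x, I) = 16*x (F(x, I) = (2*x)*8 = 16*x)
U(r) = -26/3 (U(r) = -(-34 + 112)/9 = -⅑*78 = -26/3)
J = -36069272/1525 (J = (67*(1/61) + 135*(-1/125)) + 292*(-81) = (67/61 - 27/25) - 23652 = 28/1525 - 23652 = -36069272/1525 ≈ -23652.)
(F(522, 514) + J) + U(-441) = (16*522 - 36069272/1525) - 26/3 = (8352 - 36069272/1525) - 26/3 = -23332472/1525 - 26/3 = -70037066/4575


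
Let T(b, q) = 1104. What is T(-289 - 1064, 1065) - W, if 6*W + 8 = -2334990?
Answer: 1170811/3 ≈ 3.9027e+5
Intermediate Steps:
W = -1167499/3 (W = -4/3 + (1/6)*(-2334990) = -4/3 - 389165 = -1167499/3 ≈ -3.8917e+5)
T(-289 - 1064, 1065) - W = 1104 - 1*(-1167499/3) = 1104 + 1167499/3 = 1170811/3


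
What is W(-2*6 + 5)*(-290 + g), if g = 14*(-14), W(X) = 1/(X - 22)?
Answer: 486/29 ≈ 16.759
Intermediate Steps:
W(X) = 1/(-22 + X)
g = -196
W(-2*6 + 5)*(-290 + g) = (-290 - 196)/(-22 + (-2*6 + 5)) = -486/(-22 + (-12 + 5)) = -486/(-22 - 7) = -486/(-29) = -1/29*(-486) = 486/29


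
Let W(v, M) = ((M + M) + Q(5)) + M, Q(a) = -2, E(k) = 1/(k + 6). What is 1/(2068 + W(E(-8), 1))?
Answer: 1/2069 ≈ 0.00048333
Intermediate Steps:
E(k) = 1/(6 + k)
W(v, M) = -2 + 3*M (W(v, M) = ((M + M) - 2) + M = (2*M - 2) + M = (-2 + 2*M) + M = -2 + 3*M)
1/(2068 + W(E(-8), 1)) = 1/(2068 + (-2 + 3*1)) = 1/(2068 + (-2 + 3)) = 1/(2068 + 1) = 1/2069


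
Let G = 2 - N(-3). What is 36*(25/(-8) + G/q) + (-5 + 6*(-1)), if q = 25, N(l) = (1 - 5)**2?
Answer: -7183/50 ≈ -143.66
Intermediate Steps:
N(l) = 16 (N(l) = (-4)**2 = 16)
G = -14 (G = 2 - 1*16 = 2 - 16 = -14)
36*(25/(-8) + G/q) + (-5 + 6*(-1)) = 36*(25/(-8) - 14/25) + (-5 + 6*(-1)) = 36*(25*(-1/8) - 14*1/25) + (-5 - 6) = 36*(-25/8 - 14/25) - 11 = 36*(-737/200) - 11 = -6633/50 - 11 = -7183/50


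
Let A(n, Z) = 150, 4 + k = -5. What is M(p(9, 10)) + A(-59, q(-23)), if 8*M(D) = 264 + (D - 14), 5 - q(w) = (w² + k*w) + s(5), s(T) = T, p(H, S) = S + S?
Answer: 735/4 ≈ 183.75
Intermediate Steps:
p(H, S) = 2*S
k = -9 (k = -4 - 5 = -9)
q(w) = -w² + 9*w (q(w) = 5 - ((w² - 9*w) + 5) = 5 - (5 + w² - 9*w) = 5 + (-5 - w² + 9*w) = -w² + 9*w)
M(D) = 125/4 + D/8 (M(D) = (264 + (D - 14))/8 = (264 + (-14 + D))/8 = (250 + D)/8 = 125/4 + D/8)
M(p(9, 10)) + A(-59, q(-23)) = (125/4 + (2*10)/8) + 150 = (125/4 + (⅛)*20) + 150 = (125/4 + 5/2) + 150 = 135/4 + 150 = 735/4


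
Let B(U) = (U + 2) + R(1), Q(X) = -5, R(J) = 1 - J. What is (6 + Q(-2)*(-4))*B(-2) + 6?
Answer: 6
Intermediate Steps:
B(U) = 2 + U (B(U) = (U + 2) + (1 - 1*1) = (2 + U) + (1 - 1) = (2 + U) + 0 = 2 + U)
(6 + Q(-2)*(-4))*B(-2) + 6 = (6 - 5*(-4))*(2 - 2) + 6 = (6 + 20)*0 + 6 = 26*0 + 6 = 0 + 6 = 6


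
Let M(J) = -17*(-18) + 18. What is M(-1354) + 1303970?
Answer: 1304294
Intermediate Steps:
M(J) = 324 (M(J) = 306 + 18 = 324)
M(-1354) + 1303970 = 324 + 1303970 = 1304294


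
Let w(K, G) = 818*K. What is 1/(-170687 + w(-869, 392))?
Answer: -1/881529 ≈ -1.1344e-6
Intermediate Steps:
1/(-170687 + w(-869, 392)) = 1/(-170687 + 818*(-869)) = 1/(-170687 - 710842) = 1/(-881529) = -1/881529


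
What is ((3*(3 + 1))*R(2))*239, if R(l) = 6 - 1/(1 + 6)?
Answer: 117588/7 ≈ 16798.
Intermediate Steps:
R(l) = 41/7 (R(l) = 6 - 1/7 = 41/7)
((3*(3 + 1))*R(2))*239 = ((3*(3 + 1))*(41/7))*239 = ((3*4)*(41/7))*239 = (12*(41/7))*239 = (492/7)*239 = 117588/7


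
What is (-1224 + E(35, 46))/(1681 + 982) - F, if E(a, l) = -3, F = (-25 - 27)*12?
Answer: 1660485/2663 ≈ 623.54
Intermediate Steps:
F = -624 (F = -52*12 = -624)
(-1224 + E(35, 46))/(1681 + 982) - F = (-1224 - 3)/(1681 + 982) - 1*(-624) = -1227/2663 + 624 = 1660485/2663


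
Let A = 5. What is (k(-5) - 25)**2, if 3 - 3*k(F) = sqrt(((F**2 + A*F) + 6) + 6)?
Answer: 1732/3 + 32*sqrt(3) ≈ 632.76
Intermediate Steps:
k(F) = 1 - sqrt(12 + F**2 + 5*F)/3 (k(F) = 1 - sqrt(((F**2 + 5*F) + 6) + 6)/3 = 1 - sqrt((6 + F**2 + 5*F) + 6)/3 = 1 - sqrt(12 + F**2 + 5*F)/3)
(k(-5) - 25)**2 = ((1 - sqrt(12 + (-5)**2 + 5*(-5))/3) - 25)**2 = ((1 - sqrt(12 + 25 - 25)/3) - 25)**2 = ((1 - 2*sqrt(3)/3) - 25)**2 = (-24 - 2*sqrt(3)/3)**2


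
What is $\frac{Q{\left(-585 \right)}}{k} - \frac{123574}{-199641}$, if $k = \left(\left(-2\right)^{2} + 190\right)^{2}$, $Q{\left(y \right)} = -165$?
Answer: $\frac{4617890299}{7513688676} \approx 0.6146$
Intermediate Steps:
$k = 37636$ ($k = \left(4 + 190\right)^{2} = 194^{2} = 37636$)
$\frac{Q{\left(-585 \right)}}{k} - \frac{123574}{-199641} = - \frac{165}{37636} - \frac{123574}{-199641} = \left(-165\right) \frac{1}{37636} - - \frac{123574}{199641} = - \frac{165}{37636} + \frac{123574}{199641} = \frac{4617890299}{7513688676}$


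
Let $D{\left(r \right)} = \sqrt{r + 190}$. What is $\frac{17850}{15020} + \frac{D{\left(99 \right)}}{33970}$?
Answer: $\frac{15165496}{12755735} \approx 1.1889$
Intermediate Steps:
$D{\left(r \right)} = \sqrt{190 + r}$
$\frac{17850}{15020} + \frac{D{\left(99 \right)}}{33970} = \frac{17850}{15020} + \frac{\sqrt{190 + 99}}{33970} = 17850 \cdot \frac{1}{15020} + \sqrt{289} \cdot \frac{1}{33970} = \frac{1785}{1502} + 17 \cdot \frac{1}{33970} = \frac{1785}{1502} + \frac{17}{33970} = \frac{15165496}{12755735}$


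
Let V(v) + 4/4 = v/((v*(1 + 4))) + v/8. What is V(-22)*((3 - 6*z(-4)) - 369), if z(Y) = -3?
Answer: 6177/5 ≈ 1235.4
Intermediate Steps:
V(v) = -⅘ + v/8 (V(v) = -1 + (v/((v*(1 + 4))) + v/8) = -1 + (v/((v*5)) + v*(⅛)) = -1 + (v/((5*v)) + v/8) = -1 + (v*(1/(5*v)) + v/8) = -1 + (⅕ + v/8) = -⅘ + v/8)
V(-22)*((3 - 6*z(-4)) - 369) = (-⅘ + (⅛)*(-22))*((3 - 6*(-3)) - 369) = (-⅘ - 11/4)*((3 + 18) - 369) = -71*(21 - 369)/20 = -71/20*(-348) = 6177/5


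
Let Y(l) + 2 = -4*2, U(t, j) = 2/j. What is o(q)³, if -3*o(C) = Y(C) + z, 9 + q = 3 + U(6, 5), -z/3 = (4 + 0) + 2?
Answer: 21952/27 ≈ 813.04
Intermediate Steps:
Y(l) = -10 (Y(l) = -2 - 4*2 = -2 - 8 = -10)
z = -18 (z = -3*((4 + 0) + 2) = -3*(4 + 2) = -3*6 = -18)
q = -28/5 (q = -9 + (3 + 2/5) = -9 + (3 + 2*(⅕)) = -9 + (3 + ⅖) = -9 + 17/5 = -28/5 ≈ -5.6000)
o(C) = 28/3 (o(C) = -(-10 - 18)/3 = -⅓*(-28) = 28/3)
o(q)³ = (28/3)³ = 21952/27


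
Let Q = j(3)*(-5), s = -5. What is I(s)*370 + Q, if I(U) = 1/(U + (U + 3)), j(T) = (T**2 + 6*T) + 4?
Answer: -1455/7 ≈ -207.86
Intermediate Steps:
j(T) = 4 + T**2 + 6*T
I(U) = 1/(3 + 2*U) (I(U) = 1/(U + (3 + U)) = 1/(3 + 2*U))
Q = -155 (Q = (4 + 3**2 + 6*3)*(-5) = (4 + 9 + 18)*(-5) = 31*(-5) = -155)
I(s)*370 + Q = 370/(3 + 2*(-5)) - 155 = 370/(3 - 10) - 155 = 370/(-7) - 155 = -1/7*370 - 155 = -370/7 - 155 = -1455/7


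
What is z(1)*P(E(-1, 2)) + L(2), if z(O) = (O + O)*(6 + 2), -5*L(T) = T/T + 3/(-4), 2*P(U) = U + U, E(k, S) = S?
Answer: 639/20 ≈ 31.950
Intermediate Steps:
P(U) = U (P(U) = (U + U)/2 = (2*U)/2 = U)
L(T) = -1/20 (L(T) = -(T/T + 3/(-4))/5 = -(1 + 3*(-1/4))/5 = -(1 - 3/4)/5 = -1/5*1/4 = -1/20)
z(O) = 16*O (z(O) = (2*O)*8 = 16*O)
z(1)*P(E(-1, 2)) + L(2) = (16*1)*2 - 1/20 = 16*2 - 1/20 = 32 - 1/20 = 639/20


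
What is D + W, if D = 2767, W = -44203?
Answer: -41436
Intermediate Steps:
D + W = 2767 - 44203 = -41436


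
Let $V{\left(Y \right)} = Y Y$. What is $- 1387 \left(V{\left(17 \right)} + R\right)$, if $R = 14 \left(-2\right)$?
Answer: $-362007$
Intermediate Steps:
$V{\left(Y \right)} = Y^{2}$
$R = -28$
$- 1387 \left(V{\left(17 \right)} + R\right) = - 1387 \left(17^{2} - 28\right) = - 1387 \left(289 - 28\right) = \left(-1387\right) 261 = -362007$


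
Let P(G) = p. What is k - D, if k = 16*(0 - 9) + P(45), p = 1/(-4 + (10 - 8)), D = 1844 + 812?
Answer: -5601/2 ≈ -2800.5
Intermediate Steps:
D = 2656
p = -½ (p = 1/(-4 + 2) = 1/(-2) = -½ ≈ -0.50000)
P(G) = -½
k = -289/2 (k = 16*(0 - 9) - ½ = 16*(-9) - ½ = -144 - ½ = -289/2 ≈ -144.50)
k - D = -289/2 - 1*2656 = -289/2 - 2656 = -5601/2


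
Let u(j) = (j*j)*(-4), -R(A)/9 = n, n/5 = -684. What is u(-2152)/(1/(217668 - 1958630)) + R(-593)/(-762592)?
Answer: 6148456019561140721/190648 ≈ 3.2250e+13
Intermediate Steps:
n = -3420 (n = 5*(-684) = -3420)
R(A) = 30780 (R(A) = -9*(-3420) = 30780)
u(j) = -4*j² (u(j) = j²*(-4) = -4*j²)
u(-2152)/(1/(217668 - 1958630)) + R(-593)/(-762592) = (-4*(-2152)²)/(1/(217668 - 1958630)) + 30780/(-762592) = (-4*4631104)/(1/(-1740962)) + 30780*(-1/762592) = -18524416/(-1/1740962) - 7695/190648 = -18524416*(-1740962) - 7695/190648 = 32250304328192 - 7695/190648 = 6148456019561140721/190648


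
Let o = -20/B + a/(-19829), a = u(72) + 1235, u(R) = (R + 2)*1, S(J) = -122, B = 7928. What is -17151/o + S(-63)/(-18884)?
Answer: 2121468865316813/8477603562 ≈ 2.5024e+5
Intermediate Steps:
u(R) = 2 + R (u(R) = (2 + R)*1 = 2 + R)
a = 1309 (a = (2 + 72) + 1235 = 74 + 1235 = 1309)
o = -2693583/39301078 (o = -20/7928 + 1309/(-19829) = -20*1/7928 + 1309*(-1/19829) = -5/1982 - 1309/19829 = -2693583/39301078 ≈ -0.068537)
-17151/o + S(-63)/(-18884) = -17151/(-2693583/39301078) - 122/(-18884) = -17151*(-39301078/2693583) - 122*(-1/18884) = 224684262926/897861 + 61/9442 = 2121468865316813/8477603562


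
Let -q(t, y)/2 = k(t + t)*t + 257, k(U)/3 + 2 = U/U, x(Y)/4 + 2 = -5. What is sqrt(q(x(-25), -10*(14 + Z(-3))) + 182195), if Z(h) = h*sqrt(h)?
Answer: sqrt(181513) ≈ 426.04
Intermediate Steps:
x(Y) = -28 (x(Y) = -8 + 4*(-5) = -8 - 20 = -28)
Z(h) = h**(3/2)
k(U) = -3 (k(U) = -6 + 3*(U/U) = -6 + 3*1 = -6 + 3 = -3)
q(t, y) = -514 + 6*t (q(t, y) = -2*(-3*t + 257) = -2*(257 - 3*t) = -514 + 6*t)
sqrt(q(x(-25), -10*(14 + Z(-3))) + 182195) = sqrt((-514 + 6*(-28)) + 182195) = sqrt((-514 - 168) + 182195) = sqrt(-682 + 182195) = sqrt(181513)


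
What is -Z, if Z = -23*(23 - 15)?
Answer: 184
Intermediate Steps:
Z = -184 (Z = -23*8 = -184)
-Z = -1*(-184) = 184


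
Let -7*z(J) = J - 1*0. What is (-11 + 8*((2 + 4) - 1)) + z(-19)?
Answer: 222/7 ≈ 31.714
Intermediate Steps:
z(J) = -J/7 (z(J) = -(J - 1*0)/7 = -(J + 0)/7 = -J/7)
(-11 + 8*((2 + 4) - 1)) + z(-19) = (-11 + 8*((2 + 4) - 1)) - ⅐*(-19) = (-11 + 8*(6 - 1)) + 19/7 = (-11 + 8*5) + 19/7 = (-11 + 40) + 19/7 = 29 + 19/7 = 222/7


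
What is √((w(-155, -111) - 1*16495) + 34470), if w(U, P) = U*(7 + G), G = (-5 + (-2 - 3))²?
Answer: √1390 ≈ 37.283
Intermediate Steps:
G = 100 (G = (-5 - 5)² = (-10)² = 100)
w(U, P) = 107*U (w(U, P) = U*(7 + 100) = U*107 = 107*U)
√((w(-155, -111) - 1*16495) + 34470) = √((107*(-155) - 1*16495) + 34470) = √((-16585 - 16495) + 34470) = √(-33080 + 34470) = √1390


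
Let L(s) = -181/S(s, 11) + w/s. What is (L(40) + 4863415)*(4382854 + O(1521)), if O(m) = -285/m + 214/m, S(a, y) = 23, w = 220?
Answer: 497123059282558201/23322 ≈ 2.1316e+13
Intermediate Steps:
L(s) = -181/23 + 220/s
O(m) = -71/m
(L(40) + 4863415)*(4382854 + O(1521)) = ((-181/23 + 220/40) + 4863415)*(4382854 - 71/1521) = ((-181/23 + 220*(1/40)) + 4863415)*(4382854 - 71*1/1521) = ((-181/23 + 11/2) + 4863415)*(4382854 - 71/1521) = (-109/46 + 4863415)*(6666320863/1521) = (223716981/46)*(6666320863/1521) = 497123059282558201/23322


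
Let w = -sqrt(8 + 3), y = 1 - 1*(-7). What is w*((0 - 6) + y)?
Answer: -2*sqrt(11) ≈ -6.6332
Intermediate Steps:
y = 8 (y = 1 + 7 = 8)
w = -sqrt(11) ≈ -3.3166
w*((0 - 6) + y) = (-sqrt(11))*((0 - 6) + 8) = (-sqrt(11))*(-6 + 8) = -sqrt(11)*2 = -2*sqrt(11)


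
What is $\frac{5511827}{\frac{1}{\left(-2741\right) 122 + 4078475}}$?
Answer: $20636682651371$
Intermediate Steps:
$\frac{5511827}{\frac{1}{\left(-2741\right) 122 + 4078475}} = \frac{5511827}{\frac{1}{-334402 + 4078475}} = \frac{5511827}{\frac{1}{3744073}} = 5511827 \frac{1}{\frac{1}{3744073}} = 5511827 \cdot 3744073 = 20636682651371$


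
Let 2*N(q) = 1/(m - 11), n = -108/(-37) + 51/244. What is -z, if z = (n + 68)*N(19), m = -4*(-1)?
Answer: 642143/126392 ≈ 5.0806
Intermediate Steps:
n = 28239/9028 (n = -108*(-1/37) + 51*(1/244) = 108/37 + 51/244 = 28239/9028 ≈ 3.1279)
m = 4
N(q) = -1/14 (N(q) = 1/(2*(4 - 11)) = (½)/(-7) = (½)*(-⅐) = -1/14)
z = -642143/126392 (z = (28239/9028 + 68)*(-1/14) = (642143/9028)*(-1/14) = -642143/126392 ≈ -5.0806)
-z = -1*(-642143/126392) = 642143/126392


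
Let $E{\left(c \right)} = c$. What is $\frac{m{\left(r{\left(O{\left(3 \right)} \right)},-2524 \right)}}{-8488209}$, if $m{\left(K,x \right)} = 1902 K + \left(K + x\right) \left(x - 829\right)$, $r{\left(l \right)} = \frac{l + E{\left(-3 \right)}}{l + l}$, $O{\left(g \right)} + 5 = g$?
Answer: $- \frac{33844633}{33952836} \approx -0.99681$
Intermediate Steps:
$O{\left(g \right)} = -5 + g$
$r{\left(l \right)} = \frac{-3 + l}{2 l}$ ($r{\left(l \right)} = \frac{l - 3}{l + l} = \frac{-3 + l}{2 l}$)
$m{\left(K,x \right)} = 1902 K + \left(-829 + x\right) \left(K + x\right)$ ($m{\left(K,x \right)} = 1902 K + \left(K + x\right) \left(-829 + x\right) = 1902 K + \left(-829 + x\right) \left(K + x\right)$)
$\frac{m{\left(r{\left(O{\left(3 \right)} \right)},-2524 \right)}}{-8488209} = \frac{\left(-2524\right)^{2} - -2092396 + 1073 \frac{-3 + \left(-5 + 3\right)}{2 \left(-5 + 3\right)} + \frac{-3 + \left(-5 + 3\right)}{2 \left(-5 + 3\right)} \left(-2524\right)}{-8488209} = \left(6370576 + 2092396 + 1073 \frac{-3 - 2}{2 \left(-2\right)} + \frac{-3 - 2}{2 \left(-2\right)} \left(-2524\right)\right) \left(- \frac{1}{8488209}\right) = \left(6370576 + 2092396 + 1073 \cdot \frac{1}{2} \left(- \frac{1}{2}\right) \left(-5\right) + \frac{1}{2} \left(- \frac{1}{2}\right) \left(-5\right) \left(-2524\right)\right) \left(- \frac{1}{8488209}\right) = \left(6370576 + 2092396 + 1073 \cdot \frac{5}{4} + \frac{5}{4} \left(-2524\right)\right) \left(- \frac{1}{8488209}\right) = \left(6370576 + 2092396 + \frac{5365}{4} - 3155\right) \left(- \frac{1}{8488209}\right) = \frac{33844633}{4} \left(- \frac{1}{8488209}\right) = - \frac{33844633}{33952836}$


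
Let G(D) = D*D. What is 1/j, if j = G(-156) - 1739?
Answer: 1/22597 ≈ 4.4254e-5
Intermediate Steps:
G(D) = D²
j = 22597 (j = (-156)² - 1739 = 24336 - 1739 = 22597)
1/j = 1/22597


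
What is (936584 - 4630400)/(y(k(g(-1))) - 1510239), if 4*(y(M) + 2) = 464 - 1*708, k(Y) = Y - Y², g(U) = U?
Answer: 615636/251717 ≈ 2.4457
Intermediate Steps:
y(M) = -63 (y(M) = -2 + (464 - 1*708)/4 = -2 + (464 - 708)/4 = -2 + (¼)*(-244) = -2 - 61 = -63)
(936584 - 4630400)/(y(k(g(-1))) - 1510239) = (936584 - 4630400)/(-63 - 1510239) = -3693816/(-1510302) = -3693816*(-1/1510302) = 615636/251717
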